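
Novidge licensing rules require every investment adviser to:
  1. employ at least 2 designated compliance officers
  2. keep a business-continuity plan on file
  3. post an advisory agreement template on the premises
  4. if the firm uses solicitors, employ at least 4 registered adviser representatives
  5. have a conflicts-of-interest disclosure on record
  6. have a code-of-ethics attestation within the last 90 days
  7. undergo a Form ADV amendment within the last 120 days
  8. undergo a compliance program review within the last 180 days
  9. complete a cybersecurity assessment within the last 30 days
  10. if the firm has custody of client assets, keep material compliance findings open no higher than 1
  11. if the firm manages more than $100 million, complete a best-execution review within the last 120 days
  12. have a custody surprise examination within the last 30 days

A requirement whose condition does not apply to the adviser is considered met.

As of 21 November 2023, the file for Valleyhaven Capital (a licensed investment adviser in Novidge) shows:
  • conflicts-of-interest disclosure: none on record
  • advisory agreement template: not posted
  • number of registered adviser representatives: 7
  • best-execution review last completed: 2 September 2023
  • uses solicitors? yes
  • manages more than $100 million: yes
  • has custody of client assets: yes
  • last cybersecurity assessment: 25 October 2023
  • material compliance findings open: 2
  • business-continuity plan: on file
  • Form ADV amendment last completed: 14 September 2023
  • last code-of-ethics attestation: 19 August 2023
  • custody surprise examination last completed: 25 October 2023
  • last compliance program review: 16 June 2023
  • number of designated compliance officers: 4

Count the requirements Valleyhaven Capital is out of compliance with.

4

1. designated compliance officers 4 ≥ 2 → met
2. business-continuity plan present → met
3. advisory agreement template absent → not met
4. condition 'uses solicitors' holds; registered adviser representatives 7 ≥ 4 → met
5. conflicts-of-interest disclosure absent → not met
6. code-of-ethics attestation 94 days ago vs limit 90 → not met
7. Form ADV amendment 68 days ago vs limit 120 → met
8. compliance program review 158 days ago vs limit 180 → met
9. cybersecurity assessment 27 days ago vs limit 30 → met
10. condition 'has custody of client assets' holds; material compliance findings open 2 > 1 → not met
11. condition 'manages more than $100 million' holds; best-execution review 80 days ago vs limit 120 → met
12. custody surprise examination 27 days ago vs limit 30 → met
Not met: 4 of 12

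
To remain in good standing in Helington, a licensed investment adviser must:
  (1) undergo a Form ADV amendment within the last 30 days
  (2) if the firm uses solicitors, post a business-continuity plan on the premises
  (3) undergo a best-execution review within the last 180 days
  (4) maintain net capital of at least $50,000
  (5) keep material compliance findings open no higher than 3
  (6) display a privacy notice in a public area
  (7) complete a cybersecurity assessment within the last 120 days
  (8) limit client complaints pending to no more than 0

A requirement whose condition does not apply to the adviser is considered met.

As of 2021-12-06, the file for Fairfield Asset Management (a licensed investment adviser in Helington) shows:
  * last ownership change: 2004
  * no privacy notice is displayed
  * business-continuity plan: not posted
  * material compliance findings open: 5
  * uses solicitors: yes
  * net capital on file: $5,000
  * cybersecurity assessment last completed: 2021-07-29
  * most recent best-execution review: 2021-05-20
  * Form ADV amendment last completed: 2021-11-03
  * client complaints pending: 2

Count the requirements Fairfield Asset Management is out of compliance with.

8

1. Form ADV amendment 33 days ago vs limit 30 → not met
2. condition 'uses solicitors' holds; business-continuity plan absent → not met
3. best-execution review 200 days ago vs limit 180 → not met
4. net capital $5,000 < $50,000 → not met
5. material compliance findings open 5 > 3 → not met
6. privacy notice absent → not met
7. cybersecurity assessment 130 days ago vs limit 120 → not met
8. client complaints pending 2 > 0 → not met
Not met: 8 of 8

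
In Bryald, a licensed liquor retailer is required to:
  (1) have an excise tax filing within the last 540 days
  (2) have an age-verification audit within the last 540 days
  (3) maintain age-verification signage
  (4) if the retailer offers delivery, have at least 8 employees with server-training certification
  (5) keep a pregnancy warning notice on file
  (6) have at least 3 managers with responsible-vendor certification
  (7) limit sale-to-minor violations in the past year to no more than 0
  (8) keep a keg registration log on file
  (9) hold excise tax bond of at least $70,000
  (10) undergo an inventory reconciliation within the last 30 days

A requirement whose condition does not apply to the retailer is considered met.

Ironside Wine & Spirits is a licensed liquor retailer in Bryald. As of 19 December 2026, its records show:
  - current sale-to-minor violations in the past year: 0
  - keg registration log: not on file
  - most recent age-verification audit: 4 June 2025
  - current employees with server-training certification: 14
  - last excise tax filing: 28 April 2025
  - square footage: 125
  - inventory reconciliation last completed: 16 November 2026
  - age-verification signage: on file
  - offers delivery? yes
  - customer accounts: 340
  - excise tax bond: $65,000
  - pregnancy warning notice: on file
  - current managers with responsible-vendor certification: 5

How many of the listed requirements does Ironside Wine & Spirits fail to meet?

1. excise tax filing 600 days ago vs limit 540 → not met
2. age-verification audit 563 days ago vs limit 540 → not met
3. age-verification signage present → met
4. condition 'offers delivery' holds; employees with server-training certification 14 ≥ 8 → met
5. pregnancy warning notice present → met
6. managers with responsible-vendor certification 5 ≥ 3 → met
7. sale-to-minor violations in the past year 0 ≤ 0 → met
8. keg registration log absent → not met
9. excise tax bond $65,000 < $70,000 → not met
10. inventory reconciliation 33 days ago vs limit 30 → not met
Not met: 5 of 10

5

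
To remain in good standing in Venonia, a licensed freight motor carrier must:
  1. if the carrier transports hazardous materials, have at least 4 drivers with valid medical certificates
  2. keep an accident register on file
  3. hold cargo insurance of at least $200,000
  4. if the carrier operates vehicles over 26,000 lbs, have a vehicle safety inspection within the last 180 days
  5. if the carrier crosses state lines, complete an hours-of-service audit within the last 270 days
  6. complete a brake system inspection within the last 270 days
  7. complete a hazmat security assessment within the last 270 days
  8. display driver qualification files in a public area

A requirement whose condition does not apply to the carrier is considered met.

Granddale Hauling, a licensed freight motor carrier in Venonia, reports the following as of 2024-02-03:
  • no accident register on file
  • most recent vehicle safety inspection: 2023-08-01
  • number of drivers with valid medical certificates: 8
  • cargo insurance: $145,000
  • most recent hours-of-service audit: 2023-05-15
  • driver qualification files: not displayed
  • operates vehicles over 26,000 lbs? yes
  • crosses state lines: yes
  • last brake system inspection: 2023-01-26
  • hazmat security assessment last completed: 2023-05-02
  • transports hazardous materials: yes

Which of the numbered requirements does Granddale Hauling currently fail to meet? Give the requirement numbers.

2, 3, 4, 6, 7, 8

1. condition 'transports hazardous materials' holds; drivers with valid medical certificates 8 ≥ 4 → met
2. accident register absent → not met
3. cargo insurance $145,000 < $200,000 → not met
4. condition 'operates vehicles over 26,000 lbs' holds; vehicle safety inspection 186 days ago vs limit 180 → not met
5. condition 'crosses state lines' holds; hours-of-service audit 264 days ago vs limit 270 → met
6. brake system inspection 373 days ago vs limit 270 → not met
7. hazmat security assessment 277 days ago vs limit 270 → not met
8. driver qualification files absent → not met
Not met: 2, 3, 4, 6, 7, 8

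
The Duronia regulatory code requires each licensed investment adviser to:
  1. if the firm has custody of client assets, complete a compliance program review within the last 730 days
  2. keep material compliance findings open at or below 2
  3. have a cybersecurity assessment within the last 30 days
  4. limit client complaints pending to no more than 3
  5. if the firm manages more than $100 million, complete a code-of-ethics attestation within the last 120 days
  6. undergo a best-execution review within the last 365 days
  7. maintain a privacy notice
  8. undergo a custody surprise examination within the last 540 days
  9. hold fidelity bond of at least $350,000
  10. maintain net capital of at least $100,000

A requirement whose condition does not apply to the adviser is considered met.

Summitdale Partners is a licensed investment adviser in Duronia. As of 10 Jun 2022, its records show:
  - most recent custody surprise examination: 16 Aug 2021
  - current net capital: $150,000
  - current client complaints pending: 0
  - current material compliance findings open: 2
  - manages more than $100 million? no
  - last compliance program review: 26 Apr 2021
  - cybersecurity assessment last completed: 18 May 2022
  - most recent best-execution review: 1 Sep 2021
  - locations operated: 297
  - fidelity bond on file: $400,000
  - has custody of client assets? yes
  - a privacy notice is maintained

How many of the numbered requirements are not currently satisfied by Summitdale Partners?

0

1. condition 'has custody of client assets' holds; compliance program review 410 days ago vs limit 730 → met
2. material compliance findings open 2 ≤ 2 → met
3. cybersecurity assessment 23 days ago vs limit 30 → met
4. client complaints pending 0 ≤ 3 → met
5. condition 'manages more than $100 million' does not hold → requirement n/a → met
6. best-execution review 282 days ago vs limit 365 → met
7. privacy notice present → met
8. custody surprise examination 298 days ago vs limit 540 → met
9. fidelity bond $400,000 ≥ $350,000 → met
10. net capital $150,000 ≥ $100,000 → met
Not met: 0 of 10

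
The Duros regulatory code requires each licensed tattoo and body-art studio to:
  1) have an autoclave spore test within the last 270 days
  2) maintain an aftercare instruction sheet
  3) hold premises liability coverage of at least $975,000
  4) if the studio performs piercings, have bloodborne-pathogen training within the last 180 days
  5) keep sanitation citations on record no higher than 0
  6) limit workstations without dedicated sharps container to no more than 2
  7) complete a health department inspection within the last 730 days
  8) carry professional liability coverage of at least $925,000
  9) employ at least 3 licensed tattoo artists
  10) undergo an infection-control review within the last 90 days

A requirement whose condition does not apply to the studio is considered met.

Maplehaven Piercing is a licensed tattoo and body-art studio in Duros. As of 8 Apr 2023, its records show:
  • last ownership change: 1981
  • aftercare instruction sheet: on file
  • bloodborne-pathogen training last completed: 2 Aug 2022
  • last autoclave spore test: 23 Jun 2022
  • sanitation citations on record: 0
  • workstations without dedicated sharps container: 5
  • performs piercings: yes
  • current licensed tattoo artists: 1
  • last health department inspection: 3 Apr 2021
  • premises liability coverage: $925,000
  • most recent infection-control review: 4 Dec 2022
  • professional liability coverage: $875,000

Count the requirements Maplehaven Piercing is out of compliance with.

8

1. autoclave spore test 289 days ago vs limit 270 → not met
2. aftercare instruction sheet present → met
3. premises liability coverage $925,000 < $975,000 → not met
4. condition 'performs piercings' holds; bloodborne-pathogen training 249 days ago vs limit 180 → not met
5. sanitation citations on record 0 ≤ 0 → met
6. workstations without dedicated sharps container 5 > 2 → not met
7. health department inspection 735 days ago vs limit 730 → not met
8. professional liability coverage $875,000 < $925,000 → not met
9. licensed tattoo artists 1 < 3 → not met
10. infection-control review 125 days ago vs limit 90 → not met
Not met: 8 of 10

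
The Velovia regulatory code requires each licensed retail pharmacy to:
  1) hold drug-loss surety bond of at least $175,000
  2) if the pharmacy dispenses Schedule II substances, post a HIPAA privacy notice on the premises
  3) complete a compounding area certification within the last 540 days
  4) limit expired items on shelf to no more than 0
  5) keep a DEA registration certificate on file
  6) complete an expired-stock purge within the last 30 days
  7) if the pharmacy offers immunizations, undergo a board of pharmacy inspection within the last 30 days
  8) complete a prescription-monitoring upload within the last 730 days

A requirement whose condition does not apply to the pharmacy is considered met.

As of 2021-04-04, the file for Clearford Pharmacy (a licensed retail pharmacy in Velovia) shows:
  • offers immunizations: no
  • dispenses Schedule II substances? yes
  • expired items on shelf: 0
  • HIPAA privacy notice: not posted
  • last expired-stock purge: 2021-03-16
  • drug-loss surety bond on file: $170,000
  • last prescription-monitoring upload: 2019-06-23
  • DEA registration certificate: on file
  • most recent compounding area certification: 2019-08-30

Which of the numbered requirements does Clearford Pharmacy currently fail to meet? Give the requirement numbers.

1, 2, 3

1. drug-loss surety bond $170,000 < $175,000 → not met
2. condition 'dispenses Schedule II substances' holds; HIPAA privacy notice absent → not met
3. compounding area certification 583 days ago vs limit 540 → not met
4. expired items on shelf 0 ≤ 0 → met
5. DEA registration certificate present → met
6. expired-stock purge 19 days ago vs limit 30 → met
7. condition 'offers immunizations' does not hold → requirement n/a → met
8. prescription-monitoring upload 651 days ago vs limit 730 → met
Not met: 1, 2, 3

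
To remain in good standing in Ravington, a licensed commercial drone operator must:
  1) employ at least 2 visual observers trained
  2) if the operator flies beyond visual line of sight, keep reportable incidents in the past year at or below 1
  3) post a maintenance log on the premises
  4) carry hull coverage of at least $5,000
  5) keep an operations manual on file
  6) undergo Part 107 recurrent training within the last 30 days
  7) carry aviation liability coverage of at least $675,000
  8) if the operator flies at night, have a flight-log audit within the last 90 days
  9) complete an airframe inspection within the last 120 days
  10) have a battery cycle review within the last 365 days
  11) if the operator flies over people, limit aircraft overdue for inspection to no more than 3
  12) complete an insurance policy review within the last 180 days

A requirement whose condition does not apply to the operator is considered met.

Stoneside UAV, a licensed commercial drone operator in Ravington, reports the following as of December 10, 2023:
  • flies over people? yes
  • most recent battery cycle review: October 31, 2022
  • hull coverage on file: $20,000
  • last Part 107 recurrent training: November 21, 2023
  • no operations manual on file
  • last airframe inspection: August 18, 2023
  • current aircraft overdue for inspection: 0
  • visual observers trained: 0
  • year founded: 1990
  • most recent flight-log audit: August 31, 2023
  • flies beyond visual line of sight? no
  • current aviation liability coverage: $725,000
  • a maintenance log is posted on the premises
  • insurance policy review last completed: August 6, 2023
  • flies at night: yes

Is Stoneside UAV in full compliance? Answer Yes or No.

1. visual observers trained 0 < 2 → not met
2. condition 'flies beyond visual line of sight' does not hold → requirement n/a → met
3. maintenance log present → met
4. hull coverage $20,000 ≥ $5,000 → met
5. operations manual absent → not met
6. Part 107 recurrent training 19 days ago vs limit 30 → met
7. aviation liability coverage $725,000 ≥ $675,000 → met
8. condition 'flies at night' holds; flight-log audit 101 days ago vs limit 90 → not met
9. airframe inspection 114 days ago vs limit 120 → met
10. battery cycle review 405 days ago vs limit 365 → not met
11. condition 'flies over people' holds; aircraft overdue for inspection 0 ≤ 3 → met
12. insurance policy review 126 days ago vs limit 180 → met
Not met: 1, 5, 8, 10

No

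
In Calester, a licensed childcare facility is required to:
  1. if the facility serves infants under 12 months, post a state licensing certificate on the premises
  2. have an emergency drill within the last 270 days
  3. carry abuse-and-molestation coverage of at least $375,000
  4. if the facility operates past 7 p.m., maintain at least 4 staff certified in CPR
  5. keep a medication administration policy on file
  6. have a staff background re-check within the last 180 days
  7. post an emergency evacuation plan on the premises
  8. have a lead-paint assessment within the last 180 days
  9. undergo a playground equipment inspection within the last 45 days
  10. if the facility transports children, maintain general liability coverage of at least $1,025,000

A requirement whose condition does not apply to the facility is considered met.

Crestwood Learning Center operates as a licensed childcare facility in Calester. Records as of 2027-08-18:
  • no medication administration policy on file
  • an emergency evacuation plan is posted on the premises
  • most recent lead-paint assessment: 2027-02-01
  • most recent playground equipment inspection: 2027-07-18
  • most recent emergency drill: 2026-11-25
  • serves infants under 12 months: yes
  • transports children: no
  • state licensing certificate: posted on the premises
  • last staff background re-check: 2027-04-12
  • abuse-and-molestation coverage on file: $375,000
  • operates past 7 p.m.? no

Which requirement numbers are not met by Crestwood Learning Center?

5, 8

1. condition 'serves infants under 12 months' holds; state licensing certificate present → met
2. emergency drill 266 days ago vs limit 270 → met
3. abuse-and-molestation coverage $375,000 ≥ $375,000 → met
4. condition 'operates past 7 p.m.' does not hold → requirement n/a → met
5. medication administration policy absent → not met
6. staff background re-check 128 days ago vs limit 180 → met
7. emergency evacuation plan present → met
8. lead-paint assessment 198 days ago vs limit 180 → not met
9. playground equipment inspection 31 days ago vs limit 45 → met
10. condition 'transports children' does not hold → requirement n/a → met
Not met: 5, 8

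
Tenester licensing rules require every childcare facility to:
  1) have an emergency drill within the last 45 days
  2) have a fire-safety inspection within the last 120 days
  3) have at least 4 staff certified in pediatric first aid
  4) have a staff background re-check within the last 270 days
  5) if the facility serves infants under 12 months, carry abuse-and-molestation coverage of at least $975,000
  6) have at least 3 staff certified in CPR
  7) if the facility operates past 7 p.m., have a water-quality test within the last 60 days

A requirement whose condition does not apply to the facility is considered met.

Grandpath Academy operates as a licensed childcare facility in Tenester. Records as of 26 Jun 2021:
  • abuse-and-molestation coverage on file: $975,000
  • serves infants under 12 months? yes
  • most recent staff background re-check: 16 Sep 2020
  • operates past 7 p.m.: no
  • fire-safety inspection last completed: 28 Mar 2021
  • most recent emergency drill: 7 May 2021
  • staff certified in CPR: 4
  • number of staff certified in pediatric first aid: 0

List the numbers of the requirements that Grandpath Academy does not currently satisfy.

1, 3, 4

1. emergency drill 50 days ago vs limit 45 → not met
2. fire-safety inspection 90 days ago vs limit 120 → met
3. staff certified in pediatric first aid 0 < 4 → not met
4. staff background re-check 283 days ago vs limit 270 → not met
5. condition 'serves infants under 12 months' holds; abuse-and-molestation coverage $975,000 ≥ $975,000 → met
6. staff certified in CPR 4 ≥ 3 → met
7. condition 'operates past 7 p.m.' does not hold → requirement n/a → met
Not met: 1, 3, 4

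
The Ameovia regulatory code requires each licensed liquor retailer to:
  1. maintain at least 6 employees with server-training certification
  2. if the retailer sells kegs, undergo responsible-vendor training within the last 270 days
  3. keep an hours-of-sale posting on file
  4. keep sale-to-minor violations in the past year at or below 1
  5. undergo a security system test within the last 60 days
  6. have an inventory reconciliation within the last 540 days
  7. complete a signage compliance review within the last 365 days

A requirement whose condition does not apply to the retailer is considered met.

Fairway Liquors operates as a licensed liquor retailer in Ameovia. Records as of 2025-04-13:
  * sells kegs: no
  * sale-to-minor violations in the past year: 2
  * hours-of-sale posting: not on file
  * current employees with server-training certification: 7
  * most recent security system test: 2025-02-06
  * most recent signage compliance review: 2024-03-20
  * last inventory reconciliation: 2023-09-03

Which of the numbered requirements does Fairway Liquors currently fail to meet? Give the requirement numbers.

1. employees with server-training certification 7 ≥ 6 → met
2. condition 'sells kegs' does not hold → requirement n/a → met
3. hours-of-sale posting absent → not met
4. sale-to-minor violations in the past year 2 > 1 → not met
5. security system test 66 days ago vs limit 60 → not met
6. inventory reconciliation 588 days ago vs limit 540 → not met
7. signage compliance review 389 days ago vs limit 365 → not met
Not met: 3, 4, 5, 6, 7

3, 4, 5, 6, 7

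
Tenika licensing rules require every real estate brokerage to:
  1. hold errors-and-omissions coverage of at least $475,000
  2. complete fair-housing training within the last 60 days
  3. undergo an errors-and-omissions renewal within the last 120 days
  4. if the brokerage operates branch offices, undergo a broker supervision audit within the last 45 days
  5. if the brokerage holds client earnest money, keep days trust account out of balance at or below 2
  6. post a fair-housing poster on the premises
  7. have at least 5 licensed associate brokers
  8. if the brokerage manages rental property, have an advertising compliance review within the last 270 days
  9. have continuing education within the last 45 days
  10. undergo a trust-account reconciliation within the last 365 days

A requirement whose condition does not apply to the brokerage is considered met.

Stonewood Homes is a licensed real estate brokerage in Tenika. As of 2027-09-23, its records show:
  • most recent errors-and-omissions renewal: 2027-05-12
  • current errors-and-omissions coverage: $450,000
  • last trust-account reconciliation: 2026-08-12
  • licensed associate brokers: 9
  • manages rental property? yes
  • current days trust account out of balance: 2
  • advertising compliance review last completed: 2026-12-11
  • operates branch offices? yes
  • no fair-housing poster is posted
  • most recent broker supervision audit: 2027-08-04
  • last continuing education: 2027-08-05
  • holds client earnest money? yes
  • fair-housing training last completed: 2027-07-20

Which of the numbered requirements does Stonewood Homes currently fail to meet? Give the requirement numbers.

1, 2, 3, 4, 6, 8, 9, 10

1. errors-and-omissions coverage $450,000 < $475,000 → not met
2. fair-housing training 65 days ago vs limit 60 → not met
3. errors-and-omissions renewal 134 days ago vs limit 120 → not met
4. condition 'operates branch offices' holds; broker supervision audit 50 days ago vs limit 45 → not met
5. condition 'holds client earnest money' holds; days trust account out of balance 2 ≤ 2 → met
6. fair-housing poster absent → not met
7. licensed associate brokers 9 ≥ 5 → met
8. condition 'manages rental property' holds; advertising compliance review 286 days ago vs limit 270 → not met
9. continuing education 49 days ago vs limit 45 → not met
10. trust-account reconciliation 407 days ago vs limit 365 → not met
Not met: 1, 2, 3, 4, 6, 8, 9, 10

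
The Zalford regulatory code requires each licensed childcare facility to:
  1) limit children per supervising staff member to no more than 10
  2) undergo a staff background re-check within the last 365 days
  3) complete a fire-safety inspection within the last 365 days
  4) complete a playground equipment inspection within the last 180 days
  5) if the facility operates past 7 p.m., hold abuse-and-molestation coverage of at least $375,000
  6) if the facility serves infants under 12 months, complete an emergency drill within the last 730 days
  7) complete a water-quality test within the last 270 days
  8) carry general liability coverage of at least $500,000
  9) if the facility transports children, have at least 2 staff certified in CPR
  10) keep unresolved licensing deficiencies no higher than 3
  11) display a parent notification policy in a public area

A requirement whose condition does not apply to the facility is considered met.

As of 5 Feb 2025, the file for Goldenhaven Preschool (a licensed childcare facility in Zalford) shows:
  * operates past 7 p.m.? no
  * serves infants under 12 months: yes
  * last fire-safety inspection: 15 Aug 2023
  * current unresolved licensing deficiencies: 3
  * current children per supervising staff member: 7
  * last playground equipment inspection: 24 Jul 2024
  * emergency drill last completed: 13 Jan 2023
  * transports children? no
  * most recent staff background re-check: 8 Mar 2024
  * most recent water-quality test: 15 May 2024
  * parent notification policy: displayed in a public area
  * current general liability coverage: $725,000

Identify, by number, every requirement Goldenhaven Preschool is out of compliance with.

1. children per supervising staff member 7 ≤ 10 → met
2. staff background re-check 334 days ago vs limit 365 → met
3. fire-safety inspection 540 days ago vs limit 365 → not met
4. playground equipment inspection 196 days ago vs limit 180 → not met
5. condition 'operates past 7 p.m.' does not hold → requirement n/a → met
6. condition 'serves infants under 12 months' holds; emergency drill 754 days ago vs limit 730 → not met
7. water-quality test 266 days ago vs limit 270 → met
8. general liability coverage $725,000 ≥ $500,000 → met
9. condition 'transports children' does not hold → requirement n/a → met
10. unresolved licensing deficiencies 3 ≤ 3 → met
11. parent notification policy present → met
Not met: 3, 4, 6

3, 4, 6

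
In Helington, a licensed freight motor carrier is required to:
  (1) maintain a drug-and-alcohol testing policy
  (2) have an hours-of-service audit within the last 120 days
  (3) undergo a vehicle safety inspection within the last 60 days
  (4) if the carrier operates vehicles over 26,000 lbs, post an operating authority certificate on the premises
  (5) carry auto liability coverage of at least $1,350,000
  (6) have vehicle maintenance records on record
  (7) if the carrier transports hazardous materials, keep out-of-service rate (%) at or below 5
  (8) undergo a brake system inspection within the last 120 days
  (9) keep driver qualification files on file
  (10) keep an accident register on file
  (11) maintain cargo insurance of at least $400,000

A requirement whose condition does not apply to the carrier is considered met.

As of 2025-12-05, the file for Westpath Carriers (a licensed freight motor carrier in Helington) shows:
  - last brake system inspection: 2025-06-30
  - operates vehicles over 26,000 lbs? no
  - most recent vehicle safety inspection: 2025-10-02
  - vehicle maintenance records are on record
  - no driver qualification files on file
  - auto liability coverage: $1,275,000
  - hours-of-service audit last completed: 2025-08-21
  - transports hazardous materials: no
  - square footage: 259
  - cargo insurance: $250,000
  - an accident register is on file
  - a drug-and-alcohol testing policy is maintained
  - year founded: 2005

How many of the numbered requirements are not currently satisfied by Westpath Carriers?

1. drug-and-alcohol testing policy present → met
2. hours-of-service audit 106 days ago vs limit 120 → met
3. vehicle safety inspection 64 days ago vs limit 60 → not met
4. condition 'operates vehicles over 26,000 lbs' does not hold → requirement n/a → met
5. auto liability coverage $1,275,000 < $1,350,000 → not met
6. vehicle maintenance records present → met
7. condition 'transports hazardous materials' does not hold → requirement n/a → met
8. brake system inspection 158 days ago vs limit 120 → not met
9. driver qualification files absent → not met
10. accident register present → met
11. cargo insurance $250,000 < $400,000 → not met
Not met: 5 of 11

5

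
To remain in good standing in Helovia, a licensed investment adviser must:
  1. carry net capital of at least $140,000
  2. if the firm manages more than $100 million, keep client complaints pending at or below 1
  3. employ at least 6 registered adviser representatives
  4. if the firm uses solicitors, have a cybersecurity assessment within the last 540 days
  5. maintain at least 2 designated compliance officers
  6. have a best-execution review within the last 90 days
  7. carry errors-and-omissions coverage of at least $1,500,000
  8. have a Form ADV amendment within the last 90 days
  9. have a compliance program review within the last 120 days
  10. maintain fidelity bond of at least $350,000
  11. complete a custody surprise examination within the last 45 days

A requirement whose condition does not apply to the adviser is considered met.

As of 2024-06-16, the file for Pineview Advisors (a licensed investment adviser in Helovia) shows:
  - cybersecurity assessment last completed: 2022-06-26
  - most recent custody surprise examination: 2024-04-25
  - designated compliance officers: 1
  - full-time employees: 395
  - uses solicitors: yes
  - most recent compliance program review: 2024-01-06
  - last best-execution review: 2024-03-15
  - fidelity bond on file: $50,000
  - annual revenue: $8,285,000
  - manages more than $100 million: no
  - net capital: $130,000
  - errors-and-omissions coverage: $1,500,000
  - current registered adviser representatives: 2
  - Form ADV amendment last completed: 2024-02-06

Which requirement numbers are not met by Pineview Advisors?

1. net capital $130,000 < $140,000 → not met
2. condition 'manages more than $100 million' does not hold → requirement n/a → met
3. registered adviser representatives 2 < 6 → not met
4. condition 'uses solicitors' holds; cybersecurity assessment 721 days ago vs limit 540 → not met
5. designated compliance officers 1 < 2 → not met
6. best-execution review 93 days ago vs limit 90 → not met
7. errors-and-omissions coverage $1,500,000 ≥ $1,500,000 → met
8. Form ADV amendment 131 days ago vs limit 90 → not met
9. compliance program review 162 days ago vs limit 120 → not met
10. fidelity bond $50,000 < $350,000 → not met
11. custody surprise examination 52 days ago vs limit 45 → not met
Not met: 1, 3, 4, 5, 6, 8, 9, 10, 11

1, 3, 4, 5, 6, 8, 9, 10, 11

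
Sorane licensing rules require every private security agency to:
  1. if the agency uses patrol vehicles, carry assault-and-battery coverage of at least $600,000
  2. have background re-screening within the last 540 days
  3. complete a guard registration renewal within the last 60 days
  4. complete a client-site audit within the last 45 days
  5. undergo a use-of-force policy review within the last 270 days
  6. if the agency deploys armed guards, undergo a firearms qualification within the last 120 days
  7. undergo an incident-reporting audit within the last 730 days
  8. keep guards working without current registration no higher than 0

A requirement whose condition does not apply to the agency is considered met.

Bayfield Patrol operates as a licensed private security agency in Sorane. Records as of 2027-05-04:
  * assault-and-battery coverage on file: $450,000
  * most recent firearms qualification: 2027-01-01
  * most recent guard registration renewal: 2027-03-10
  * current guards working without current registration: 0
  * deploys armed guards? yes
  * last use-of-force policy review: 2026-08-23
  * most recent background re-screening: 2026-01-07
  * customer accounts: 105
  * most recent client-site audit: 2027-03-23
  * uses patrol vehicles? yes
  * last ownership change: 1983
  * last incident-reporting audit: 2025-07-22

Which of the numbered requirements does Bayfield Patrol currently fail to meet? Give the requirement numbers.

1, 6

1. condition 'uses patrol vehicles' holds; assault-and-battery coverage $450,000 < $600,000 → not met
2. background re-screening 482 days ago vs limit 540 → met
3. guard registration renewal 55 days ago vs limit 60 → met
4. client-site audit 42 days ago vs limit 45 → met
5. use-of-force policy review 254 days ago vs limit 270 → met
6. condition 'deploys armed guards' holds; firearms qualification 123 days ago vs limit 120 → not met
7. incident-reporting audit 651 days ago vs limit 730 → met
8. guards working without current registration 0 ≤ 0 → met
Not met: 1, 6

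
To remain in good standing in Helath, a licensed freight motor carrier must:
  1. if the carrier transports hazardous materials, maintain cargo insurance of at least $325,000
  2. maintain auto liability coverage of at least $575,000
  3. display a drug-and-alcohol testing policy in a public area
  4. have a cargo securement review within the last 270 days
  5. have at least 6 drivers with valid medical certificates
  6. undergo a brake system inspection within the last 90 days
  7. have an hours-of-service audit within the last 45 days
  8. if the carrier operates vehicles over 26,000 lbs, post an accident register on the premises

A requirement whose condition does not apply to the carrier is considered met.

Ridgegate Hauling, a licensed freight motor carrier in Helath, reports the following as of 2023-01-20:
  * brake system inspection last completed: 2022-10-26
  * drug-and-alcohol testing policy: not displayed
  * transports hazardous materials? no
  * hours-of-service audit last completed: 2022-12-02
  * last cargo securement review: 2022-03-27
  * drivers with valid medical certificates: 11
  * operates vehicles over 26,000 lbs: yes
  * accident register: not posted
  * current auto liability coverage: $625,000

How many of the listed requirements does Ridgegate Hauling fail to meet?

4

1. condition 'transports hazardous materials' does not hold → requirement n/a → met
2. auto liability coverage $625,000 ≥ $575,000 → met
3. drug-and-alcohol testing policy absent → not met
4. cargo securement review 299 days ago vs limit 270 → not met
5. drivers with valid medical certificates 11 ≥ 6 → met
6. brake system inspection 86 days ago vs limit 90 → met
7. hours-of-service audit 49 days ago vs limit 45 → not met
8. condition 'operates vehicles over 26,000 lbs' holds; accident register absent → not met
Not met: 4 of 8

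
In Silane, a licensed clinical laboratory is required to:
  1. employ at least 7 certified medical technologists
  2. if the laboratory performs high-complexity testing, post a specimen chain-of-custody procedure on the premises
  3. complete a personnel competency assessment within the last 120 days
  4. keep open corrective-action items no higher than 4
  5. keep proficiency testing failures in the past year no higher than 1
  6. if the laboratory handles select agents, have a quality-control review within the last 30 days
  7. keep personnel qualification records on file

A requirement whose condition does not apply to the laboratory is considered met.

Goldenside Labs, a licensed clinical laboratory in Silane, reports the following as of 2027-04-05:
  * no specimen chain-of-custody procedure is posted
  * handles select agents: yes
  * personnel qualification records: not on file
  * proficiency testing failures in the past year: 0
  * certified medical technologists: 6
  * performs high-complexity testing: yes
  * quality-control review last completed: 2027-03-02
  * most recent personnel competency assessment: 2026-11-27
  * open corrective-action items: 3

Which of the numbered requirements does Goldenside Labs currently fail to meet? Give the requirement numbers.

1, 2, 3, 6, 7

1. certified medical technologists 6 < 7 → not met
2. condition 'performs high-complexity testing' holds; specimen chain-of-custody procedure absent → not met
3. personnel competency assessment 129 days ago vs limit 120 → not met
4. open corrective-action items 3 ≤ 4 → met
5. proficiency testing failures in the past year 0 ≤ 1 → met
6. condition 'handles select agents' holds; quality-control review 34 days ago vs limit 30 → not met
7. personnel qualification records absent → not met
Not met: 1, 2, 3, 6, 7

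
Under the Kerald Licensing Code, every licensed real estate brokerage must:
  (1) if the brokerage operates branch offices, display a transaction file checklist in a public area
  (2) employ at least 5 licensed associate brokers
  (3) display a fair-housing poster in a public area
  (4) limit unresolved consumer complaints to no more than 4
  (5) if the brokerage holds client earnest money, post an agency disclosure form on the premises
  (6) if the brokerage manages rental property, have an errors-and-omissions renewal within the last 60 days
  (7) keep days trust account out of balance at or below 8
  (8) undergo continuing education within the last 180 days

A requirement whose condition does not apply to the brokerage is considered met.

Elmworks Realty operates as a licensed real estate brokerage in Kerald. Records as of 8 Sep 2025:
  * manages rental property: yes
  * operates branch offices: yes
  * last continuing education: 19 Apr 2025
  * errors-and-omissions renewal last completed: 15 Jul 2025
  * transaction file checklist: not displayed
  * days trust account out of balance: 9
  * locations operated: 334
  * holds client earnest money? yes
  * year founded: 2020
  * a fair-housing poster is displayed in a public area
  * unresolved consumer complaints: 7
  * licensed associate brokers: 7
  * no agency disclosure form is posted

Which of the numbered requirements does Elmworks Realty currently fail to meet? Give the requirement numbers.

1, 4, 5, 7

1. condition 'operates branch offices' holds; transaction file checklist absent → not met
2. licensed associate brokers 7 ≥ 5 → met
3. fair-housing poster present → met
4. unresolved consumer complaints 7 > 4 → not met
5. condition 'holds client earnest money' holds; agency disclosure form absent → not met
6. condition 'manages rental property' holds; errors-and-omissions renewal 55 days ago vs limit 60 → met
7. days trust account out of balance 9 > 8 → not met
8. continuing education 142 days ago vs limit 180 → met
Not met: 1, 4, 5, 7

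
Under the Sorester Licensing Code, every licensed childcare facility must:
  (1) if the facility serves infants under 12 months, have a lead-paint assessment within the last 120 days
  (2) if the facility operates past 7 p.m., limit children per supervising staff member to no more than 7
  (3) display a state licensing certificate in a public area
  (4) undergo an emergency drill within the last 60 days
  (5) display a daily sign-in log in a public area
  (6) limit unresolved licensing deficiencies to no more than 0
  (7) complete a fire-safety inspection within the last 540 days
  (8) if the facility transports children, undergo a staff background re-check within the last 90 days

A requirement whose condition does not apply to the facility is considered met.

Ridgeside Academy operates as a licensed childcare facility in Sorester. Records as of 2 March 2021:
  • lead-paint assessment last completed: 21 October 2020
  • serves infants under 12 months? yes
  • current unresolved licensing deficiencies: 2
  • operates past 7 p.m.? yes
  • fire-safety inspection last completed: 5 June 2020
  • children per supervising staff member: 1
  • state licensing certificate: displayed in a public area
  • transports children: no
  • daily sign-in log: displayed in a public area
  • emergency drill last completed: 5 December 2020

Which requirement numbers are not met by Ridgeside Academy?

1, 4, 6

1. condition 'serves infants under 12 months' holds; lead-paint assessment 132 days ago vs limit 120 → not met
2. condition 'operates past 7 p.m.' holds; children per supervising staff member 1 ≤ 7 → met
3. state licensing certificate present → met
4. emergency drill 87 days ago vs limit 60 → not met
5. daily sign-in log present → met
6. unresolved licensing deficiencies 2 > 0 → not met
7. fire-safety inspection 270 days ago vs limit 540 → met
8. condition 'transports children' does not hold → requirement n/a → met
Not met: 1, 4, 6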